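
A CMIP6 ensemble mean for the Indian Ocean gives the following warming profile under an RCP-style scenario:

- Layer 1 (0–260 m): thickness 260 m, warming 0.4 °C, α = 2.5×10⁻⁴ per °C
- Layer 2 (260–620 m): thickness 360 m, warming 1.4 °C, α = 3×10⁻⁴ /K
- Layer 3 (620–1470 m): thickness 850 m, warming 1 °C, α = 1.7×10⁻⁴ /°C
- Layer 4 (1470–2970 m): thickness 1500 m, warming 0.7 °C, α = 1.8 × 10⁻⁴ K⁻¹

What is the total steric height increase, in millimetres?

510 mm

Layer 1: 2.5×10⁻⁴ × 260 × 0.4 = 0.02600 m
1.4 × 360 × 3×10⁻⁴ = 0.15120 m
Layer 3: 1.7×10⁻⁴ × 1 × 850 = 0.14450 m
1470–2970 m: 0.7 × 1.8×10⁻⁴ × 1500 = 0.18900 m
Δh = 0.02600 + 0.15120 + 0.14450 + 0.18900 = 0.51070 m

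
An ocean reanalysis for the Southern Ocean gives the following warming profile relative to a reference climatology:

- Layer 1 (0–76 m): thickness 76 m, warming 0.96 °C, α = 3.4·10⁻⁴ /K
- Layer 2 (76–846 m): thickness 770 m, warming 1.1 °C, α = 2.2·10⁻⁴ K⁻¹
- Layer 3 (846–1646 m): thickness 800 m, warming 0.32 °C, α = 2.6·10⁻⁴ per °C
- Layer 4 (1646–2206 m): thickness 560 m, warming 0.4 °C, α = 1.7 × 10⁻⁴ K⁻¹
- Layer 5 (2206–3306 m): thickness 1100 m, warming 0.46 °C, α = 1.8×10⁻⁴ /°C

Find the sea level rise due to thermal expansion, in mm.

Layer 1: 3.4×10⁻⁴ × 0.96 × 76 = 0.0248064 m
Layer 2: 1.1 × 2.2×10⁻⁴ × 770 = 0.18634 m
Layer 3: 2.6×10⁻⁴ × 800 × 0.32 = 0.06656 m
1646–2206 m: 560 × 0.4 × 1.7×10⁻⁴ = 0.03808 m
2206–3306 m: 0.46 × 1.8×10⁻⁴ × 1100 = 0.09108 m
Δh = 0.0248064 + 0.18634 + 0.06656 + 0.03808 + 0.09108 = 0.4068664 m ≈ 407 mm

407 mm of thermosteric rise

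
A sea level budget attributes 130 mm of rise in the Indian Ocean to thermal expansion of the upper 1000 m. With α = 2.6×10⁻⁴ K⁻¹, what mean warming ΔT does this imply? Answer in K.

ΔT = Δh/(αH) = 0.13 / (2.6×10⁻⁴ × 1000) = 0.5000 K

about 0.500 K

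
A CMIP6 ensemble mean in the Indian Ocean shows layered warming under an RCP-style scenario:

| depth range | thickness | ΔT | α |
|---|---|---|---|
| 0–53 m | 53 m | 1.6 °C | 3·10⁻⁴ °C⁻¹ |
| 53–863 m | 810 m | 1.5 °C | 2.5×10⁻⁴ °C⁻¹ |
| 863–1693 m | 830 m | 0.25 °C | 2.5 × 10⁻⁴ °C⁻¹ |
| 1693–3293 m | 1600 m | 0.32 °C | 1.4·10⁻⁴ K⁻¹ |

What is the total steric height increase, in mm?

Δh ≈ 453 mm

0–53 m: 1.6 × 53 × 3×10⁻⁴ = 0.02544 m
1.5 × 810 × 2.5×10⁻⁴ = 0.30375 m
863–1693 m: 830 × 0.25 × 2.5×10⁻⁴ = 0.051875 m
Layer 4: 0.32 × 1600 × 1.4×10⁻⁴ = 0.07168 m
Δh = 0.02544 + 0.30375 + 0.051875 + 0.07168 = 0.452745 m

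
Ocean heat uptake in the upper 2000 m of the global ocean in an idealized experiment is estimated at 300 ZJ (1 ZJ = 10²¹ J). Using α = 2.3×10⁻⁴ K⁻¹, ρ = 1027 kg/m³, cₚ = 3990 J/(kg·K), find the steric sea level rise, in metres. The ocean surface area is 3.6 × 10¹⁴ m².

Δh = 0.047 m

Per unit area: Q = 300×10²¹ / (3.6×10¹⁴) ≈ 8.333×10⁸ J/m²
Δh = αQ/(ρcₚ) = 2.3×10⁻⁴ × 8.333×10⁸ / (1027 × 3990) ≈ 0.046772 m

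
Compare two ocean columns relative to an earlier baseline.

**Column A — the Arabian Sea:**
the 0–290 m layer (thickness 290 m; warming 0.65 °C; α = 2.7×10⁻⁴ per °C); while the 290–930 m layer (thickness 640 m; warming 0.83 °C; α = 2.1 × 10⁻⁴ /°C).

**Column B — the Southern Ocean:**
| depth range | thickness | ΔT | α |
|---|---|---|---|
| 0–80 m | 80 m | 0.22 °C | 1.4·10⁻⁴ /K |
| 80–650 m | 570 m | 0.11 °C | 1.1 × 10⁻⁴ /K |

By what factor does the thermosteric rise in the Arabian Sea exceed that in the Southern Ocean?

A Layer 1: 0.65 × 290 × 2.7×10⁻⁴ = 0.050895 m
A Layer 2: 640 × 2.1×10⁻⁴ × 0.83 = 0.111552 m
A total: 0.162447 m
B 0–80 m: 80 × 1.4×10⁻⁴ × 0.22 = 0.002464 m
B Layer 2: 570 × 1.1×10⁻⁴ × 0.11 = 0.006897 m
B total: 0.009361 m
Ratio: 0.162447 / 0.009361 ≈ 17.35

≈ 17.4×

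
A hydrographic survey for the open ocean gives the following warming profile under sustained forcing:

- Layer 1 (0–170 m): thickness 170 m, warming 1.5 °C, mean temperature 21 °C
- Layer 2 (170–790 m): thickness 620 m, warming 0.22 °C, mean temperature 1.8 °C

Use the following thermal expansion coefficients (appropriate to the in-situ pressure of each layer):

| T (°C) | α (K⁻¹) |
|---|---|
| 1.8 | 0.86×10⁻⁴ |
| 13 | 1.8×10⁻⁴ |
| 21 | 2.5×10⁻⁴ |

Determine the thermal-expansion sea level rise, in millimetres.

75.5 mm of thermosteric rise

Layer 1 at 21 °C → α = 2.5×10⁻⁴ K⁻¹
Layer 2 at 1.8 °C → α = 0.86×10⁻⁴ K⁻¹
Layer 1: 170 × 1.5 × 2.5×10⁻⁴ = 0.06375 m
Layer 2: 0.86×10⁻⁴ × 0.22 × 620 = 0.0117304 m
Δh = 0.06375 + 0.0117304 = 0.0754804 m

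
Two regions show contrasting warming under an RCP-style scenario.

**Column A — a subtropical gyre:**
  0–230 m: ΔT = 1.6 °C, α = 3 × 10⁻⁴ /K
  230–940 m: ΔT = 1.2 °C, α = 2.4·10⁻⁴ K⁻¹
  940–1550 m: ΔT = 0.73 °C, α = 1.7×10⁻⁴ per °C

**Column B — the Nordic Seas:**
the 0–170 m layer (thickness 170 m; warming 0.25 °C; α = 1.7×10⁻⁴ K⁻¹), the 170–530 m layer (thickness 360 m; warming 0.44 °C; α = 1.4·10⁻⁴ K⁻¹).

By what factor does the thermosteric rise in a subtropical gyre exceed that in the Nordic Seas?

≈ 13.3×

A 1.6 × 230 × 3×10⁻⁴ = 0.11040 m
A 230–940 m: 1.2 × 710 × 2.4×10⁻⁴ = 0.20448 m
A 0.73 × 610 × 1.7×10⁻⁴ = 0.075701 m
A total: 0.390581 m
B 0.25 × 1.7×10⁻⁴ × 170 = 0.007225 m
B 170–530 m: 360 × 0.44 × 1.4×10⁻⁴ = 0.022176 m
B total: 0.029401 m
Ratio: 0.390581 / 0.029401 ≈ 13.28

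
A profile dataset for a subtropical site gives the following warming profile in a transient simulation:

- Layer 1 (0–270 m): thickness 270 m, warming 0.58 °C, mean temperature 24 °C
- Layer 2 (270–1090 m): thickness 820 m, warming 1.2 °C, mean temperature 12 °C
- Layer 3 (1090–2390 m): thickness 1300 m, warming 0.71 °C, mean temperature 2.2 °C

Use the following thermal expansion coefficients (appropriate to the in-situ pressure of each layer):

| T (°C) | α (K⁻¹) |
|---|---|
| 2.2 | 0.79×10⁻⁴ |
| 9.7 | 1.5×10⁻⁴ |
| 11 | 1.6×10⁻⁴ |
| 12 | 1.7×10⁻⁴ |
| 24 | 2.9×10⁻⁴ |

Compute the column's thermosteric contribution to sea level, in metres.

0.29 m of thermosteric rise

Layer 1 at 24 °C → α = 2.9×10⁻⁴ K⁻¹
Layer 2 at 12 °C → α = 1.7×10⁻⁴ K⁻¹
Layer 3 at 2.2 °C → α = 0.79×10⁻⁴ K⁻¹
0–270 m: 0.58 × 2.9×10⁻⁴ × 270 = 0.045414 m
270–1090 m: 1.2 × 820 × 1.7×10⁻⁴ = 0.16728 m
Layer 3: 1300 × 0.71 × 0.79×10⁻⁴ = 0.072917 m
Δh = 0.045414 + 0.16728 + 0.072917 = 0.285611 m ≈ 0.29 m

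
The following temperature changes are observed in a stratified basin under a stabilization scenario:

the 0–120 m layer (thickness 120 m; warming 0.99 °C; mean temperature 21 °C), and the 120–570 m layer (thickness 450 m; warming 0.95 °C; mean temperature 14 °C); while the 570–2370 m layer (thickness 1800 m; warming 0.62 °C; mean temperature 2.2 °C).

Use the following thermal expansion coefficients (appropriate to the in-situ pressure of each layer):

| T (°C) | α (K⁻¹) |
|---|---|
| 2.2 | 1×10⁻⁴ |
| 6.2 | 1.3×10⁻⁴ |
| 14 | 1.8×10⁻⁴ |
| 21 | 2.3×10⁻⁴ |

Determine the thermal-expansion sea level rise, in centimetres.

21.6 cm

Layer 1 at 21 °C → α = 2.3×10⁻⁴ K⁻¹
Layer 2 at 14 °C → α = 1.8×10⁻⁴ K⁻¹
Layer 3 at 2.2 °C → α = 1×10⁻⁴ K⁻¹
Layer 1: 120 × 2.3×10⁻⁴ × 0.99 = 0.027324 m
120–570 m: 1.8×10⁻⁴ × 0.95 × 450 = 0.07695 m
Layer 3: 1×10⁻⁴ × 0.62 × 1800 = 0.11160 m
Δh = 0.027324 + 0.07695 + 0.11160 = 0.215874 m ≈ 21.6 cm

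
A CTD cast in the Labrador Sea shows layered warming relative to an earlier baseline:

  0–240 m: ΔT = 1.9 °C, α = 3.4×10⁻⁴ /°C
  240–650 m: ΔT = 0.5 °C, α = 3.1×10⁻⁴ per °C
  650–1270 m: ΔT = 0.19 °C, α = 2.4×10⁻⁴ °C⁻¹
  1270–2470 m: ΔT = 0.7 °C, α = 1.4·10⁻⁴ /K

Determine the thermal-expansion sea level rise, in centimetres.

36.4 cm of thermosteric rise

1.9 × 3.4×10⁻⁴ × 240 = 0.15504 m
3.1×10⁻⁴ × 0.5 × 410 = 0.06355 m
650–1270 m: 620 × 0.19 × 2.4×10⁻⁴ = 0.028272 m
1.4×10⁻⁴ × 1200 × 0.7 = 0.11760 m
Δh = 0.15504 + 0.06355 + 0.028272 + 0.11760 = 0.364462 m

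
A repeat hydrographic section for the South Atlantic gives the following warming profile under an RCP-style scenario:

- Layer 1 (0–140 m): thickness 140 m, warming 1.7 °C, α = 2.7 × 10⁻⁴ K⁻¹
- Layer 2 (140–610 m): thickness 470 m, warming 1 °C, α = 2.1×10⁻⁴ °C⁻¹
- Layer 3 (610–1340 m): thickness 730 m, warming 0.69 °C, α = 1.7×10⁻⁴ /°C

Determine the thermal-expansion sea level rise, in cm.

Layer 1: 2.7×10⁻⁴ × 1.7 × 140 = 0.06426 m
Layer 2: 2.1×10⁻⁴ × 1 × 470 = 0.09870 m
610–1340 m: 0.69 × 1.7×10⁻⁴ × 730 = 0.085629 m
Δh = 0.06426 + 0.09870 + 0.085629 = 0.248589 m

about 24.9 cm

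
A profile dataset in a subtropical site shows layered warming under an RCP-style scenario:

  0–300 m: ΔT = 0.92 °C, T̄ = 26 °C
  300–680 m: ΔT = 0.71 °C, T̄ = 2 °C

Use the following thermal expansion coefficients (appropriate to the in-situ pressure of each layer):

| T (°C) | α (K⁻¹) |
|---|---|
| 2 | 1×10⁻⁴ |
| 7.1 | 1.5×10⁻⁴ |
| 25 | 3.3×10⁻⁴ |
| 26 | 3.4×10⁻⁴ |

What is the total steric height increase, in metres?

0.121 m

Layer 1 at 26 °C → α = 3.4×10⁻⁴ K⁻¹
Layer 2 at 2 °C → α = 1×10⁻⁴ K⁻¹
0–300 m: 0.92 × 300 × 3.4×10⁻⁴ = 0.09384 m
300–680 m: 0.71 × 380 × 1×10⁻⁴ = 0.02698 m
Δh = 0.09384 + 0.02698 = 0.12082 m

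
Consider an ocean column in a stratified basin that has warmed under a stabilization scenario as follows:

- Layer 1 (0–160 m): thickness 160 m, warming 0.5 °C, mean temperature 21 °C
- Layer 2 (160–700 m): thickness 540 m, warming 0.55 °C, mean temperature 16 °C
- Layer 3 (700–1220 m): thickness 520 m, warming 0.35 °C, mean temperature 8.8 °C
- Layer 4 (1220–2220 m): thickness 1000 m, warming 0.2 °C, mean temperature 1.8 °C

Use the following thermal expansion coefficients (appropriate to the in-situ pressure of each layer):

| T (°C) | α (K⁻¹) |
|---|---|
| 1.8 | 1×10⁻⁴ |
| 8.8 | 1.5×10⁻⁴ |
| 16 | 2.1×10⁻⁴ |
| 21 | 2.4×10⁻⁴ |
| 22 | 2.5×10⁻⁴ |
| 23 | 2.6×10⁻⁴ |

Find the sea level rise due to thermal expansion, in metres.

about 0.13 m

Layer 1 at 21 °C → α = 2.4×10⁻⁴ K⁻¹
Layer 2 at 16 °C → α = 2.1×10⁻⁴ K⁻¹
Layer 3 at 8.8 °C → α = 1.5×10⁻⁴ K⁻¹
Layer 4 at 1.8 °C → α = 1×10⁻⁴ K⁻¹
160 × 2.4×10⁻⁴ × 0.5 = 0.01920 m
160–700 m: 2.1×10⁻⁴ × 0.55 × 540 = 0.06237 m
700–1220 m: 520 × 0.35 × 1.5×10⁻⁴ = 0.02730 m
Layer 4: 1×10⁻⁴ × 1000 × 0.2 = 0.02000 m
Δh = 0.01920 + 0.06237 + 0.02730 + 0.02000 = 0.12887 m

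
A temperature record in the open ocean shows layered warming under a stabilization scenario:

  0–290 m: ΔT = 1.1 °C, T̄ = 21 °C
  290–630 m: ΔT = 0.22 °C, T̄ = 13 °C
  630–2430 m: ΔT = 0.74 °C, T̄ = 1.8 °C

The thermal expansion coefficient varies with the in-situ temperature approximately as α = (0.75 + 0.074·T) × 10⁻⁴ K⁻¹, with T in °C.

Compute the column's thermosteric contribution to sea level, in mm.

Δh = 204 mm

Layer 1: α = (0.75 + 0.074×21)×10⁻⁴ = 2.304×10⁻⁴ K⁻¹
Layer 2: α = (0.75 + 0.074×13)×10⁻⁴ = 1.712×10⁻⁴ K⁻¹
Layer 3: α = (0.75 + 0.074×1.8)×10⁻⁴ = 0.8832×10⁻⁴ K⁻¹
Layer 1: 290 × 1.1 × 2.304×10⁻⁴ = 0.0734976 m
1.712×10⁻⁴ × 340 × 0.22 = 0.01280576 m
0.8832×10⁻⁴ × 1800 × 0.74 = 0.11764224 m
Δh = 0.0734976 + 0.01280576 + 0.11764224 = 0.2039456 m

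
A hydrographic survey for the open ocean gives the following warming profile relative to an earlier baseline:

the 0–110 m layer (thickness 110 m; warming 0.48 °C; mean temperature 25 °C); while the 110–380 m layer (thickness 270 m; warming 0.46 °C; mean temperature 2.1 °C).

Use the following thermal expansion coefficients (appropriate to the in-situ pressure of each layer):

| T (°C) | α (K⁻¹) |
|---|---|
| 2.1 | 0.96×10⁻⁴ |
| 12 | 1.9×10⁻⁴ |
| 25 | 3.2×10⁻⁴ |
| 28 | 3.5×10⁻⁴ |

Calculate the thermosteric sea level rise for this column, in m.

Layer 1 at 25 °C → α = 3.2×10⁻⁴ K⁻¹
Layer 2 at 2.1 °C → α = 0.96×10⁻⁴ K⁻¹
Layer 1: 0.48 × 110 × 3.2×10⁻⁴ = 0.016896 m
110–380 m: 0.96×10⁻⁴ × 0.46 × 270 = 0.0119232 m
Δh = 0.016896 + 0.0119232 = 0.0288192 m ≈ 0.0288 m

about 0.0288 m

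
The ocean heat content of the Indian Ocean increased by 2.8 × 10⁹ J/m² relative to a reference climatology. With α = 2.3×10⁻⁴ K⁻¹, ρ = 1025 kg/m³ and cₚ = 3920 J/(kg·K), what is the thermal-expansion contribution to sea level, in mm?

Δh = αQ/(ρcₚ) = 2.3×10⁻⁴ × 2.8×10⁹ / (1025 × 3920) ≈ 0.16028 m

about 160 mm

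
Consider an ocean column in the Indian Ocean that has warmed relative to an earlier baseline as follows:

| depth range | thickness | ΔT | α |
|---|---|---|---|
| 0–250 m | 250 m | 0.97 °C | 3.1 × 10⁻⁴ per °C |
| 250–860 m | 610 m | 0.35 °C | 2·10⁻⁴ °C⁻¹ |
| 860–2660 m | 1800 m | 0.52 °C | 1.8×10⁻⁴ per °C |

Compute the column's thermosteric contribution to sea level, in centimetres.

Layer 1: 0.97 × 3.1×10⁻⁴ × 250 = 0.075175 m
610 × 2×10⁻⁴ × 0.35 = 0.04270 m
Layer 3: 1800 × 0.52 × 1.8×10⁻⁴ = 0.16848 m
Δh = 0.075175 + 0.04270 + 0.16848 = 0.286355 m ≈ 28.6 cm

Δh ≈ 28.6 cm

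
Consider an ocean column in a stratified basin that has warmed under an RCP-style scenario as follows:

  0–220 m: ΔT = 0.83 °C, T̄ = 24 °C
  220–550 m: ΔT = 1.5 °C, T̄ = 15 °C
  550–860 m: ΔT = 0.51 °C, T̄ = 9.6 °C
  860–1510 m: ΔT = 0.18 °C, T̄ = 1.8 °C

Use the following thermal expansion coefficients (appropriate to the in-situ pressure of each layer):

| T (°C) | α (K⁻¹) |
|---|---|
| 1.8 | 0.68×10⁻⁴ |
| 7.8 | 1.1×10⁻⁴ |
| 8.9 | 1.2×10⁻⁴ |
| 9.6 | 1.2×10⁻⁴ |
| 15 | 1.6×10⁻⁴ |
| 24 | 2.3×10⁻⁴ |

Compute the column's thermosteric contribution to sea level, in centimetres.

about 14.8 cm

Layer 1 at 24 °C → α = 2.3×10⁻⁴ K⁻¹
Layer 2 at 15 °C → α = 1.6×10⁻⁴ K⁻¹
Layer 3 at 9.6 °C → α = 1.2×10⁻⁴ K⁻¹
Layer 4 at 1.8 °C → α = 0.68×10⁻⁴ K⁻¹
0–220 m: 220 × 2.3×10⁻⁴ × 0.83 = 0.041998 m
220–550 m: 1.5 × 330 × 1.6×10⁻⁴ = 0.07920 m
0.51 × 310 × 1.2×10⁻⁴ = 0.018972 m
0.68×10⁻⁴ × 650 × 0.18 = 0.007956 m
Δh = 0.041998 + 0.07920 + 0.018972 + 0.007956 = 0.148126 m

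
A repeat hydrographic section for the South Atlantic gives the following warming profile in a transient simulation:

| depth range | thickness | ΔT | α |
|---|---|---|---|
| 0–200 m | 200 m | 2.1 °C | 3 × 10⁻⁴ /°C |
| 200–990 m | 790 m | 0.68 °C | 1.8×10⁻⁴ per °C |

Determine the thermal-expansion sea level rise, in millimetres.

0–200 m: 3×10⁻⁴ × 2.1 × 200 = 0.12600 m
Layer 2: 790 × 0.68 × 1.8×10⁻⁴ = 0.096696 m
Δh = 0.12600 + 0.096696 = 0.222696 m

223 mm of thermosteric rise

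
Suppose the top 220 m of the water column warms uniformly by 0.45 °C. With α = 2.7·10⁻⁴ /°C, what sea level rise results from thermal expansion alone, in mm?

Δh = αΔT·H = 2.7×10⁻⁴ × 0.45 × 220 = 0.02673 m

27 mm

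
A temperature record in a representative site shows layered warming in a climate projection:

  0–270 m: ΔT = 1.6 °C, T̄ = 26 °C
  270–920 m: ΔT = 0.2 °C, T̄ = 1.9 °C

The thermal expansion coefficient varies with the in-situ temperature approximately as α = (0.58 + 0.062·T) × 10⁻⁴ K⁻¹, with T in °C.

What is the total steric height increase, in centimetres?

10 cm

Layer 1: α = (0.58 + 0.062×26)×10⁻⁴ = 2.192×10⁻⁴ K⁻¹
Layer 2: α = (0.58 + 0.062×1.9)×10⁻⁴ = 0.6978×10⁻⁴ K⁻¹
2.192×10⁻⁴ × 1.6 × 270 = 0.0946944 m
Layer 2: 0.6978×10⁻⁴ × 0.2 × 650 = 0.0090714 m
Δh = 0.0946944 + 0.0090714 = 0.1037658 m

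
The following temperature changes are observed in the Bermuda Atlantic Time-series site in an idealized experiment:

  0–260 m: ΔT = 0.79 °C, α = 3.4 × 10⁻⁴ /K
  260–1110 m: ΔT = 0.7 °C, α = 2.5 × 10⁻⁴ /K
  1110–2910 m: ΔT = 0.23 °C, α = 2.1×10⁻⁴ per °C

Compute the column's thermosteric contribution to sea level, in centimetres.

Δh = 30.6 cm

Layer 1: 3.4×10⁻⁴ × 260 × 0.79 = 0.069836 m
260–1110 m: 850 × 0.7 × 2.5×10⁻⁴ = 0.14875 m
1110–2910 m: 2.1×10⁻⁴ × 0.23 × 1800 = 0.08694 m
Δh = 0.069836 + 0.14875 + 0.08694 = 0.305526 m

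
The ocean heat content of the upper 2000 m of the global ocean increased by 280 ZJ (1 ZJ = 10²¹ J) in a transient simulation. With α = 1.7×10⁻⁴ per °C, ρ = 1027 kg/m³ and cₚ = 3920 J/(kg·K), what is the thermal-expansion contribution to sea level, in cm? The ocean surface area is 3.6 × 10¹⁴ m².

Δh = 3.3 cm

Per unit area: Q = 280×10²¹ / (3.6×10¹⁴) ≈ 7.778×10⁸ J/m²
Δh = αQ/(ρcₚ) = 1.7×10⁻⁴ × 7.778×10⁸ / (1027 × 3920) ≈ 0.032844 m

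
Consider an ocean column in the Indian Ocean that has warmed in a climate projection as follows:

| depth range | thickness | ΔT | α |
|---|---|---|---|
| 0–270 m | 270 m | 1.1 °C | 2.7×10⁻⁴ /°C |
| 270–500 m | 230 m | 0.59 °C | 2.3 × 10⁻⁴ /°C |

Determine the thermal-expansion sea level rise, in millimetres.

1.1 × 2.7×10⁻⁴ × 270 = 0.08019 m
Layer 2: 230 × 0.59 × 2.3×10⁻⁴ = 0.031211 m
Δh = 0.08019 + 0.031211 = 0.111401 m ≈ 110 mm

Δh = 110 mm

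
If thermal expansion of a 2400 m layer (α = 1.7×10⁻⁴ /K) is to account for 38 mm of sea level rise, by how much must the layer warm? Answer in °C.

ΔT = Δh/(αH) = 0.038 / (1.7×10⁻⁴ × 2400) ≈ 0.09314 °C

ΔT ≈ 0.0931 °C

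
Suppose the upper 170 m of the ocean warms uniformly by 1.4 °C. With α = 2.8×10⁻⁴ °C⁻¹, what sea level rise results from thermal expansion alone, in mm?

Δh = αΔT·H = 2.8×10⁻⁴ × 1.4 × 170 = 0.06664 m

Δh = 66.6 mm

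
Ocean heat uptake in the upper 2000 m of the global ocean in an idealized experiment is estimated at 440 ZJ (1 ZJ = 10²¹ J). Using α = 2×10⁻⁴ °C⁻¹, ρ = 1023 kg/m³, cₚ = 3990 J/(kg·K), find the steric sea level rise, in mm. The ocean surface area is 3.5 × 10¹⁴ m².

Per unit area: Q = 440×10²¹ / (3.5×10¹⁴) ≈ 1.257×10⁹ J/m²
Δh = αQ/(ρcₚ) = 2×10⁻⁴ × 1.257×10⁹ / (1023 × 3990) ≈ 0.061591 m

about 61.6 mm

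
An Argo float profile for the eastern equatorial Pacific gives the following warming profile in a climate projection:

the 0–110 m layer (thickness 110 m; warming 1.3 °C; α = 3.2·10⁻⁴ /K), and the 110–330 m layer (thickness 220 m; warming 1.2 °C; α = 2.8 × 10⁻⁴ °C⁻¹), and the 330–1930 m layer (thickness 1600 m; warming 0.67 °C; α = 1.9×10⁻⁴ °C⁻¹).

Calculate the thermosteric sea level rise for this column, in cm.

Layer 1: 110 × 1.3 × 3.2×10⁻⁴ = 0.04576 m
110–330 m: 2.8×10⁻⁴ × 1.2 × 220 = 0.07392 m
Layer 3: 1600 × 1.9×10⁻⁴ × 0.67 = 0.20368 m
Δh = 0.04576 + 0.07392 + 0.20368 = 0.32336 m

about 32.3 cm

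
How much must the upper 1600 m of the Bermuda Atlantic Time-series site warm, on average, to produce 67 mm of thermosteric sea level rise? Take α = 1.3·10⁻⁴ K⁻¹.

ΔT ≈ 0.32 K

ΔT = Δh/(αH) = 0.067 / (1.3×10⁻⁴ × 1600) ≈ 0.3221 K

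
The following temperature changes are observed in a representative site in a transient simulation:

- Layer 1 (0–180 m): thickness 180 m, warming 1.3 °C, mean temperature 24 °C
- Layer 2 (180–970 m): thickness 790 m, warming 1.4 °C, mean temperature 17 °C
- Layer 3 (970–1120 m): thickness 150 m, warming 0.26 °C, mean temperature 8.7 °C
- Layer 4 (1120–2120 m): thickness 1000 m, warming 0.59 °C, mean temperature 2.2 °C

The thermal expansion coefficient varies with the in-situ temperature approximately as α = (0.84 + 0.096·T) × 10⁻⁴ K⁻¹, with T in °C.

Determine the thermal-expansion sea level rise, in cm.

Δh ≈ 41.6 cm

Layer 1: α = (0.84 + 0.096×24)×10⁻⁴ = 3.144×10⁻⁴ K⁻¹
Layer 2: α = (0.84 + 0.096×17)×10⁻⁴ = 2.472×10⁻⁴ K⁻¹
Layer 3: α = (0.84 + 0.096×8.7)×10⁻⁴ = 1.6752×10⁻⁴ K⁻¹
Layer 4: α = (0.84 + 0.096×2.2)×10⁻⁴ = 1.0512×10⁻⁴ K⁻¹
0–180 m: 1.3 × 3.144×10⁻⁴ × 180 = 0.0735696 m
180–970 m: 790 × 1.4 × 2.472×10⁻⁴ = 0.2734032 m
1.6752×10⁻⁴ × 150 × 0.26 = 0.00653328 m
0.59 × 1000 × 1.0512×10⁻⁴ = 0.0620208 m
Δh = 0.0735696 + 0.2734032 + 0.00653328 + 0.0620208 = 0.41552688 m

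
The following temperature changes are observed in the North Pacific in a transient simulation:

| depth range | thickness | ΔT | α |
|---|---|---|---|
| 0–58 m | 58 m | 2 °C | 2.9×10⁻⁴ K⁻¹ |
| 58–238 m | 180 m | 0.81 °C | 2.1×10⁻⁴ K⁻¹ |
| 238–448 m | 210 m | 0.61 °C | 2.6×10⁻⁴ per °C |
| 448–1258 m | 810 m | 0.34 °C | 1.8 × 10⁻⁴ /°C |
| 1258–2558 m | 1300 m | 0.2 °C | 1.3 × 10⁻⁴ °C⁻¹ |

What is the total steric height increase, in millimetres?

181 mm of thermosteric rise

0–58 m: 58 × 2.9×10⁻⁴ × 2 = 0.03364 m
0.81 × 180 × 2.1×10⁻⁴ = 0.030618 m
Layer 3: 0.61 × 2.6×10⁻⁴ × 210 = 0.033306 m
448–1258 m: 1.8×10⁻⁴ × 810 × 0.34 = 0.049572 m
Layer 5: 1300 × 0.2 × 1.3×10⁻⁴ = 0.03380 m
Δh = 0.03364 + 0.030618 + 0.033306 + 0.049572 + 0.03380 = 0.180936 m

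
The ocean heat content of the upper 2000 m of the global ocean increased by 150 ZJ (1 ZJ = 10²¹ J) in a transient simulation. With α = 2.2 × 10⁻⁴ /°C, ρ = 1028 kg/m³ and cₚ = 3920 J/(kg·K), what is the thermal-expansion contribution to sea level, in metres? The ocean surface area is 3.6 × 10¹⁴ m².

0.023 m

Per unit area: Q = 150×10²¹ / (3.6×10¹⁴) ≈ 4.167×10⁸ J/m²
Δh = αQ/(ρcₚ) = 2.2×10⁻⁴ × 4.167×10⁸ / (1028 × 3920) ≈ 0.022749 m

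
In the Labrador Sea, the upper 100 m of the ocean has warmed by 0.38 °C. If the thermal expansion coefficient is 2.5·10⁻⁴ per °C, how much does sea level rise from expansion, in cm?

Δh ≈ 0.950 cm

Δh = αΔT·H = 2.5×10⁻⁴ × 0.38 × 100 = 0.00950 m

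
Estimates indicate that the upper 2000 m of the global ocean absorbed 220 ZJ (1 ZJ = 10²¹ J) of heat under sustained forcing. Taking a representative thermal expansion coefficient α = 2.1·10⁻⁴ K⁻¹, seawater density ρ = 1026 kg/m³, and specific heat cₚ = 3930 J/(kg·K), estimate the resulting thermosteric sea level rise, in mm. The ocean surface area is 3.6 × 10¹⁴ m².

about 31.8 mm

Per unit area: Q = 220×10²¹ / (3.6×10¹⁴) ≈ 6.111×10⁸ J/m²
Δh = αQ/(ρcₚ) = 2.1×10⁻⁴ × 6.111×10⁸ / (1026 × 3930) ≈ 0.031827 m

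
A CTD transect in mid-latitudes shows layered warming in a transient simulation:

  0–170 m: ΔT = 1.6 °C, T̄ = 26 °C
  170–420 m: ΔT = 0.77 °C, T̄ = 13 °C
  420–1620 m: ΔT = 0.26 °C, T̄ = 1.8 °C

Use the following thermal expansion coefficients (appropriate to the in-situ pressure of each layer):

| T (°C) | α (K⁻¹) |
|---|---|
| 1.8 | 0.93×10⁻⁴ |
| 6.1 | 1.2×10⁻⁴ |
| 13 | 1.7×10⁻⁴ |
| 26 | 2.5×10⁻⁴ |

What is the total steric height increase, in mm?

Layer 1 at 26 °C → α = 2.5×10⁻⁴ K⁻¹
Layer 2 at 13 °C → α = 1.7×10⁻⁴ K⁻¹
Layer 3 at 1.8 °C → α = 0.93×10⁻⁴ K⁻¹
1.6 × 2.5×10⁻⁴ × 170 = 0.06800 m
170–420 m: 0.77 × 1.7×10⁻⁴ × 250 = 0.032725 m
Layer 3: 0.93×10⁻⁴ × 1200 × 0.26 = 0.029016 m
Δh = 0.06800 + 0.032725 + 0.029016 = 0.129741 m ≈ 130 mm

130 mm of thermosteric rise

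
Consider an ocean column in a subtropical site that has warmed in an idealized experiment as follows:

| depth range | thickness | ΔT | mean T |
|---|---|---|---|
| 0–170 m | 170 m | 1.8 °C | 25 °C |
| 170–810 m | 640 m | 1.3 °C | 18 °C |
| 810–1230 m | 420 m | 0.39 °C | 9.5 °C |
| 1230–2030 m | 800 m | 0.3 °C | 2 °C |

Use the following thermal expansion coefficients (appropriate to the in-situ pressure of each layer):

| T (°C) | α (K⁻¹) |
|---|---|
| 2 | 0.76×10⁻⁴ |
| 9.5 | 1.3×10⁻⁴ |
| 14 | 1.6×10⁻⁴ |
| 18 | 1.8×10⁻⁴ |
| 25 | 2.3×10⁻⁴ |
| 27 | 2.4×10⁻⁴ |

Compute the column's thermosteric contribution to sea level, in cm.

Layer 1 at 25 °C → α = 2.3×10⁻⁴ K⁻¹
Layer 2 at 18 °C → α = 1.8×10⁻⁴ K⁻¹
Layer 3 at 9.5 °C → α = 1.3×10⁻⁴ K⁻¹
Layer 4 at 2 °C → α = 0.76×10⁻⁴ K⁻¹
0–170 m: 2.3×10⁻⁴ × 170 × 1.8 = 0.07038 m
Layer 2: 1.3 × 640 × 1.8×10⁻⁴ = 0.14976 m
810–1230 m: 1.3×10⁻⁴ × 0.39 × 420 = 0.021294 m
1230–2030 m: 800 × 0.76×10⁻⁴ × 0.3 = 0.01824 m
Δh = 0.07038 + 0.14976 + 0.021294 + 0.01824 = 0.259674 m

26.0 cm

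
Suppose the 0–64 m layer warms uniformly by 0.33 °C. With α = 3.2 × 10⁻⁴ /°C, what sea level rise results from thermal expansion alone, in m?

0.00676 m

Δh = αΔT·H = 3.2×10⁻⁴ × 0.33 × 64 = 0.0067584 m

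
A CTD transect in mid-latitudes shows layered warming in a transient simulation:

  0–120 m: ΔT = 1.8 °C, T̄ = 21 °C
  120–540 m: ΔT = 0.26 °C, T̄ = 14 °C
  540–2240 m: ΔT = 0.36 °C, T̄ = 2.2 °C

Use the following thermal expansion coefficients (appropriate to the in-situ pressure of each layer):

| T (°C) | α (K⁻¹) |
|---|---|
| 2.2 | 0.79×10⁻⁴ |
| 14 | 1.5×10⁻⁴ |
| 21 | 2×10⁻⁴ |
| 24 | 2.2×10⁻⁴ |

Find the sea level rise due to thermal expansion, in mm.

Δh ≈ 110 mm

Layer 1 at 21 °C → α = 2×10⁻⁴ K⁻¹
Layer 2 at 14 °C → α = 1.5×10⁻⁴ K⁻¹
Layer 3 at 2.2 °C → α = 0.79×10⁻⁴ K⁻¹
0–120 m: 120 × 1.8 × 2×10⁻⁴ = 0.04320 m
120–540 m: 0.26 × 1.5×10⁻⁴ × 420 = 0.01638 m
540–2240 m: 1700 × 0.79×10⁻⁴ × 0.36 = 0.048348 m
Δh = 0.04320 + 0.01638 + 0.048348 = 0.107928 m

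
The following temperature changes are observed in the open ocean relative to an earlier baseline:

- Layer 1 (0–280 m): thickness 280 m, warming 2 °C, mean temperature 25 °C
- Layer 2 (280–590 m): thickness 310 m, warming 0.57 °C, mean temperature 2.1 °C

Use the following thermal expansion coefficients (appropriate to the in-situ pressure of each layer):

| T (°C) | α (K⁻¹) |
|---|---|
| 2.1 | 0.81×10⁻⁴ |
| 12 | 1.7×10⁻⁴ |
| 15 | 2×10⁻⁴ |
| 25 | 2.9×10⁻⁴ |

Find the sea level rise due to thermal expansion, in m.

0.18 m of thermosteric rise

Layer 1 at 25 °C → α = 2.9×10⁻⁴ K⁻¹
Layer 2 at 2.1 °C → α = 0.81×10⁻⁴ K⁻¹
2 × 280 × 2.9×10⁻⁴ = 0.16240 m
Layer 2: 0.81×10⁻⁴ × 0.57 × 310 = 0.0143127 m
Δh = 0.16240 + 0.0143127 = 0.1767127 m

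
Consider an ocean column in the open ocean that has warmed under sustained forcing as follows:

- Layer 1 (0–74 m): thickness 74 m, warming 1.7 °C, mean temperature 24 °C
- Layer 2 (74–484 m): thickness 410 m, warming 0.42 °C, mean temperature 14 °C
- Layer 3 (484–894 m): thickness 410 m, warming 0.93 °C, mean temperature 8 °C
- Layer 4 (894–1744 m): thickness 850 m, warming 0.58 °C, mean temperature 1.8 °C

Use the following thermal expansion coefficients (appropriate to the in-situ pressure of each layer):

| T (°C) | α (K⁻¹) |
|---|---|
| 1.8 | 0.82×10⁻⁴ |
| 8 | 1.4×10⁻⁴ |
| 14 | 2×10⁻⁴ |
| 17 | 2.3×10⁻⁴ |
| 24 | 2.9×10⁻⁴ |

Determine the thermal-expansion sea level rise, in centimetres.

16.5 cm of thermosteric rise

Layer 1 at 24 °C → α = 2.9×10⁻⁴ K⁻¹
Layer 2 at 14 °C → α = 2×10⁻⁴ K⁻¹
Layer 3 at 8 °C → α = 1.4×10⁻⁴ K⁻¹
Layer 4 at 1.8 °C → α = 0.82×10⁻⁴ K⁻¹
2.9×10⁻⁴ × 74 × 1.7 = 0.036482 m
Layer 2: 0.42 × 410 × 2×10⁻⁴ = 0.03444 m
484–894 m: 0.93 × 410 × 1.4×10⁻⁴ = 0.053382 m
894–1744 m: 0.58 × 850 × 0.82×10⁻⁴ = 0.040426 m
Δh = 0.036482 + 0.03444 + 0.053382 + 0.040426 = 0.16473 m ≈ 16.5 cm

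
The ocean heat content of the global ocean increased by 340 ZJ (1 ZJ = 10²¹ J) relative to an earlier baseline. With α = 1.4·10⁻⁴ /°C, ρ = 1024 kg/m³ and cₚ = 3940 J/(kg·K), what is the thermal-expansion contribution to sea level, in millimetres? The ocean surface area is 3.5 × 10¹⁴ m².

34 mm of thermosteric rise

Per unit area: Q = 340×10²¹ / (3.5×10¹⁴) ≈ 9.714×10⁸ J/m²
Δh = αQ/(ρcₚ) = 1.4×10⁻⁴ × 9.714×10⁸ / (1024 × 3940) ≈ 0.033708 m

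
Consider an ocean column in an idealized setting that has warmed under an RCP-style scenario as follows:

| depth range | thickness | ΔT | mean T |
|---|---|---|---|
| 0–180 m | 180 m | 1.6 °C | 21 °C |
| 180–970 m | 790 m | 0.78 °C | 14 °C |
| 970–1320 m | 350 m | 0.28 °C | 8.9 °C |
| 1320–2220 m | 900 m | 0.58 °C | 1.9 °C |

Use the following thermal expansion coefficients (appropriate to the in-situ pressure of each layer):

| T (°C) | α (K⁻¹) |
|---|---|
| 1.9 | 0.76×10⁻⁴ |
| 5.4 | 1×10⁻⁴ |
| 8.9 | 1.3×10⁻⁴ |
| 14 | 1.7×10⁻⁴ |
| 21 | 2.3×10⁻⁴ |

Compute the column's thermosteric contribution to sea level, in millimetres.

Layer 1 at 21 °C → α = 2.3×10⁻⁴ K⁻¹
Layer 2 at 14 °C → α = 1.7×10⁻⁴ K⁻¹
Layer 3 at 8.9 °C → α = 1.3×10⁻⁴ K⁻¹
Layer 4 at 1.9 °C → α = 0.76×10⁻⁴ K⁻¹
Layer 1: 180 × 2.3×10⁻⁴ × 1.6 = 0.06624 m
180–970 m: 0.78 × 1.7×10⁻⁴ × 790 = 0.104754 m
0.28 × 350 × 1.3×10⁻⁴ = 0.01274 m
Layer 4: 0.58 × 900 × 0.76×10⁻⁴ = 0.039672 m
Δh = 0.06624 + 0.104754 + 0.01274 + 0.039672 = 0.223406 m ≈ 223 mm

223 mm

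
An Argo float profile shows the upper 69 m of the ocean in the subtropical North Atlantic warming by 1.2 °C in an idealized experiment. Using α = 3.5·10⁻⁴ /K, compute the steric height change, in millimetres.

about 29 mm

Δh = αΔT·H = 3.5×10⁻⁴ × 1.2 × 69 = 0.02898 m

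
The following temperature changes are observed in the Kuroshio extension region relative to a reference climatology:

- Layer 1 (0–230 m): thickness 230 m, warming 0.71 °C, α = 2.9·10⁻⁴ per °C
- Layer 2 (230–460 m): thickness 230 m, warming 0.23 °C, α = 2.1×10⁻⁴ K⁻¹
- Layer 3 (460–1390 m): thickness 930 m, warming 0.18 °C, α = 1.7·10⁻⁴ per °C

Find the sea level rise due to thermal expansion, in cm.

0–230 m: 0.71 × 230 × 2.9×10⁻⁴ = 0.047357 m
Layer 2: 2.1×10⁻⁴ × 0.23 × 230 = 0.011109 m
460–1390 m: 1.7×10⁻⁴ × 930 × 0.18 = 0.028458 m
Δh = 0.047357 + 0.011109 + 0.028458 = 0.086924 m

Δh = 8.7 cm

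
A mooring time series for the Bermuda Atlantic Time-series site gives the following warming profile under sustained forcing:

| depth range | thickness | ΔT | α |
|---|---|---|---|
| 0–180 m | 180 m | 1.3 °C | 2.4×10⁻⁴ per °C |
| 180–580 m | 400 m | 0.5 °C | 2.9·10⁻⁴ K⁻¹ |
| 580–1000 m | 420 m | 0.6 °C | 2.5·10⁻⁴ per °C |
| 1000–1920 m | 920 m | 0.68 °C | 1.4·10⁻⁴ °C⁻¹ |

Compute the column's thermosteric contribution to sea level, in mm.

0–180 m: 2.4×10⁻⁴ × 1.3 × 180 = 0.05616 m
180–580 m: 2.9×10⁻⁴ × 0.5 × 400 = 0.05800 m
Layer 3: 420 × 2.5×10⁻⁴ × 0.6 = 0.06300 m
Layer 4: 920 × 1.4×10⁻⁴ × 0.68 = 0.087584 m
Δh = 0.05616 + 0.05800 + 0.06300 + 0.087584 = 0.264744 m

265 mm of thermosteric rise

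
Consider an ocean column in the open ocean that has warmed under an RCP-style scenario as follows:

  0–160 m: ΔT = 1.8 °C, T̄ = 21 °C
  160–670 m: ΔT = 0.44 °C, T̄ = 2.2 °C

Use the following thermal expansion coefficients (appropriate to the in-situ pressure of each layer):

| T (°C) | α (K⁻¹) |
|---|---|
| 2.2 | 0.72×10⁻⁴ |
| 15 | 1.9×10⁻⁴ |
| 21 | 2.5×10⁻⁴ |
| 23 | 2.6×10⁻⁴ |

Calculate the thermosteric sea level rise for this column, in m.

Δh = 0.088 m

Layer 1 at 21 °C → α = 2.5×10⁻⁴ K⁻¹
Layer 2 at 2.2 °C → α = 0.72×10⁻⁴ K⁻¹
2.5×10⁻⁴ × 160 × 1.8 = 0.07200 m
510 × 0.72×10⁻⁴ × 0.44 = 0.0161568 m
Δh = 0.07200 + 0.0161568 = 0.0881568 m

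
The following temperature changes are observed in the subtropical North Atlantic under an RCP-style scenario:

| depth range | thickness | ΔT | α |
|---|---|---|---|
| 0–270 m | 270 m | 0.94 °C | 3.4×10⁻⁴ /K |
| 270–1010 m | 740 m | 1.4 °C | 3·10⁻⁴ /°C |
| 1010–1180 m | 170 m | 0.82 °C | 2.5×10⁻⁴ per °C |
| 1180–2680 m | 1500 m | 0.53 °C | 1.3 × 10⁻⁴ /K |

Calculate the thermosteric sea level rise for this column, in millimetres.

535 mm of thermosteric rise

0–270 m: 3.4×10⁻⁴ × 0.94 × 270 = 0.086292 m
3×10⁻⁴ × 740 × 1.4 = 0.31080 m
1010–1180 m: 0.82 × 2.5×10⁻⁴ × 170 = 0.03485 m
1.3×10⁻⁴ × 0.53 × 1500 = 0.10335 m
Δh = 0.086292 + 0.31080 + 0.03485 + 0.10335 = 0.535292 m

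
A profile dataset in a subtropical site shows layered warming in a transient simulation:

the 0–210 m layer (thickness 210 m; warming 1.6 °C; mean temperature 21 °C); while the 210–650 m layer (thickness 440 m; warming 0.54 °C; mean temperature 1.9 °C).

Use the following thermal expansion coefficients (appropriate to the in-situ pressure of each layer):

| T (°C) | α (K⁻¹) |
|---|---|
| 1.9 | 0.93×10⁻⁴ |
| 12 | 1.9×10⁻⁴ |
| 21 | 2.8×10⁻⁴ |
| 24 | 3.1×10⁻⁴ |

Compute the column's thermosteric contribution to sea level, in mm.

Layer 1 at 21 °C → α = 2.8×10⁻⁴ K⁻¹
Layer 2 at 1.9 °C → α = 0.93×10⁻⁴ K⁻¹
1.6 × 210 × 2.8×10⁻⁴ = 0.09408 m
0.93×10⁻⁴ × 0.54 × 440 = 0.0220968 m
Δh = 0.09408 + 0.0220968 = 0.1161768 m

about 120 mm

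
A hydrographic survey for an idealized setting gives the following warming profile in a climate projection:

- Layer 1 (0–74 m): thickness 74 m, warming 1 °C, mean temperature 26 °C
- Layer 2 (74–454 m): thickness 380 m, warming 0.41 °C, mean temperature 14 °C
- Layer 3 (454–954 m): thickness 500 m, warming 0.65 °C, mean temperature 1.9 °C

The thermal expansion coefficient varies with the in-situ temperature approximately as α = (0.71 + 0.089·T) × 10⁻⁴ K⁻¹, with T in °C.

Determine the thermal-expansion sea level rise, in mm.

Layer 1: α = (0.71 + 0.089×26)×10⁻⁴ = 3.024×10⁻⁴ K⁻¹
Layer 2: α = (0.71 + 0.089×14)×10⁻⁴ = 1.956×10⁻⁴ K⁻¹
Layer 3: α = (0.71 + 0.089×1.9)×10⁻⁴ = 0.8791×10⁻⁴ K⁻¹
3.024×10⁻⁴ × 74 × 1 = 0.0223776 m
74–454 m: 380 × 0.41 × 1.956×10⁻⁴ = 0.03047448 m
Layer 3: 0.8791×10⁻⁴ × 0.65 × 500 = 0.02857075 m
Δh = 0.0223776 + 0.03047448 + 0.02857075 = 0.08142283 m ≈ 81.4 mm

Δh = 81.4 mm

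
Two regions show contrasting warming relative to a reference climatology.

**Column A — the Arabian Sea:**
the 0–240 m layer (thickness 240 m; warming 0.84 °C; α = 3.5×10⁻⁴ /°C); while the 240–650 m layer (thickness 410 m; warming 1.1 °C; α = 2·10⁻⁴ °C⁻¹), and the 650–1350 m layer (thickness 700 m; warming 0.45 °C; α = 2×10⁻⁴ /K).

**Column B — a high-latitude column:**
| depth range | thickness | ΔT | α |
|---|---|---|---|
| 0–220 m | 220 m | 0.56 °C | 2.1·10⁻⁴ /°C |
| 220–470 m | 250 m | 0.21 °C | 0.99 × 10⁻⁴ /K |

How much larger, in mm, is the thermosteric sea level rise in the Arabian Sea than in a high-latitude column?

193 mm

A 0–240 m: 3.5×10⁻⁴ × 240 × 0.84 = 0.07056 m
A 2×10⁻⁴ × 410 × 1.1 = 0.09020 m
A Layer 3: 700 × 0.45 × 2×10⁻⁴ = 0.06300 m
A total: 0.22376 m
B Layer 1: 2.1×10⁻⁴ × 0.56 × 220 = 0.025872 m
B 250 × 0.21 × 0.99×10⁻⁴ = 0.0051975 m
B total: 0.0310695 m
Difference: 0.22376 − 0.0310695 = 0.1926905 m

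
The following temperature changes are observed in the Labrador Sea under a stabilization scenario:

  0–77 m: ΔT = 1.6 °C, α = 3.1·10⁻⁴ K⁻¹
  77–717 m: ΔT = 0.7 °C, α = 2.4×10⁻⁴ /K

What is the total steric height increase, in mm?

0–77 m: 77 × 3.1×10⁻⁴ × 1.6 = 0.038192 m
77–717 m: 2.4×10⁻⁴ × 0.7 × 640 = 0.10752 m
Δh = 0.038192 + 0.10752 = 0.145712 m ≈ 146 mm

Δh = 146 mm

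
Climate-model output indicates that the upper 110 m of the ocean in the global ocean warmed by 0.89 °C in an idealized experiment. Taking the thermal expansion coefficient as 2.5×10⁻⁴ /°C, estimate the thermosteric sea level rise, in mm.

Δh = 24.5 mm

Δh = αΔT·H = 2.5×10⁻⁴ × 0.89 × 110 = 0.024475 m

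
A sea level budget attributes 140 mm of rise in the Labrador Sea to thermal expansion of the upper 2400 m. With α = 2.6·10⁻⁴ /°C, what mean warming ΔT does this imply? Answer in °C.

0.224 °C

ΔT = Δh/(αH) = 0.14 / (2.6×10⁻⁴ × 2400) ≈ 0.2244 °C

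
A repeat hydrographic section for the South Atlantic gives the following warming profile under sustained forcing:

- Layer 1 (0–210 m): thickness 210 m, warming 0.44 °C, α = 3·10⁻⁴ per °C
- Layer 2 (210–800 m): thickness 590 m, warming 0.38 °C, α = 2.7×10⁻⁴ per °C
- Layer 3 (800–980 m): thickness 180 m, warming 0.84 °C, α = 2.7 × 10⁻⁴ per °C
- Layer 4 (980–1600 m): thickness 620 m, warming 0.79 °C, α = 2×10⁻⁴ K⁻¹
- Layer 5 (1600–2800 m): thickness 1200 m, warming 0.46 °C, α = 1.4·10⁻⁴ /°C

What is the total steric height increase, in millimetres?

Δh = 300 mm

Layer 1: 0.44 × 210 × 3×10⁻⁴ = 0.02772 m
Layer 2: 590 × 2.7×10⁻⁴ × 0.38 = 0.060534 m
800–980 m: 0.84 × 180 × 2.7×10⁻⁴ = 0.040824 m
980–1600 m: 0.79 × 2×10⁻⁴ × 620 = 0.09796 m
1600–2800 m: 1.4×10⁻⁴ × 0.46 × 1200 = 0.07728 m
Δh = 0.02772 + 0.060534 + 0.040824 + 0.09796 + 0.07728 = 0.304318 m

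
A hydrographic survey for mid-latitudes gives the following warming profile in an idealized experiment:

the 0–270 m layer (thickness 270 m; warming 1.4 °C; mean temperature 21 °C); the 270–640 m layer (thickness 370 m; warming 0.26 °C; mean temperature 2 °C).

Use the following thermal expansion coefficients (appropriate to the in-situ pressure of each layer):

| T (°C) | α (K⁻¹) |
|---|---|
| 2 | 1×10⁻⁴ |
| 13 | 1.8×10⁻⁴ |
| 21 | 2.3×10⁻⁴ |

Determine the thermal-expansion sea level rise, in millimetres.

Δh ≈ 96.6 mm

Layer 1 at 21 °C → α = 2.3×10⁻⁴ K⁻¹
Layer 2 at 2 °C → α = 1×10⁻⁴ K⁻¹
Layer 1: 2.3×10⁻⁴ × 270 × 1.4 = 0.08694 m
Layer 2: 1×10⁻⁴ × 370 × 0.26 = 0.00962 m
Δh = 0.08694 + 0.00962 = 0.09656 m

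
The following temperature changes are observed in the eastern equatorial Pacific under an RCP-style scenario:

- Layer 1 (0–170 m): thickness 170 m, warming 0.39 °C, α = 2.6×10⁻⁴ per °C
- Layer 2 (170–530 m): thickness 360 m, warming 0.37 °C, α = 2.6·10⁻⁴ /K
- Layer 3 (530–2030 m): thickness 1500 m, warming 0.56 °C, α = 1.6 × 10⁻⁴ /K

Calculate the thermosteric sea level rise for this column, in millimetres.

0–170 m: 170 × 2.6×10⁻⁴ × 0.39 = 0.017238 m
Layer 2: 0.37 × 2.6×10⁻⁴ × 360 = 0.034632 m
1500 × 0.56 × 1.6×10⁻⁴ = 0.13440 m
Δh = 0.017238 + 0.034632 + 0.13440 = 0.18627 m ≈ 186 mm

about 186 mm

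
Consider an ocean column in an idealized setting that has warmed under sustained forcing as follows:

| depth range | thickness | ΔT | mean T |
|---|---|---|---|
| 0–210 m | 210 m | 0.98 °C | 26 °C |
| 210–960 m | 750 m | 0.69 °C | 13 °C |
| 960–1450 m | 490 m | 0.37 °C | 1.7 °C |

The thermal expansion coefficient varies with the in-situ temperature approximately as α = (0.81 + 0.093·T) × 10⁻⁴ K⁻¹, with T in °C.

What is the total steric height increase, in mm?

188 mm

Layer 1: α = (0.81 + 0.093×26)×10⁻⁴ = 3.228×10⁻⁴ K⁻¹
Layer 2: α = (0.81 + 0.093×13)×10⁻⁴ = 2.019×10⁻⁴ K⁻¹
Layer 3: α = (0.81 + 0.093×1.7)×10⁻⁴ = 0.9681×10⁻⁴ K⁻¹
3.228×10⁻⁴ × 210 × 0.98 = 0.06643224 m
Layer 2: 750 × 0.69 × 2.019×10⁻⁴ = 0.10448325 m
490 × 0.37 × 0.9681×10⁻⁴ = 0.017551653 m
Δh = 0.06643224 + 0.10448325 + 0.017551653 = 0.188467143 m ≈ 188 mm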